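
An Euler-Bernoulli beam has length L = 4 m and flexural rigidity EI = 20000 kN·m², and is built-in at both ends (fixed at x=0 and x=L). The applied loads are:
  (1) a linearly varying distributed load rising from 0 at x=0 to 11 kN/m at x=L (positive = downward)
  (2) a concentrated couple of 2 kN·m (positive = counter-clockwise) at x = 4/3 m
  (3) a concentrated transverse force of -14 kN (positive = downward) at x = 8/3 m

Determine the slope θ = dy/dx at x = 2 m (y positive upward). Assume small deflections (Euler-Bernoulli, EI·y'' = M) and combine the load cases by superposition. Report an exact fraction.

Load 1 — triangular load w₀=11 kN/m (0→w₀ over full span):
  θ_1 = -w₀(2x(L-x)(L-2x)(x+2L)+x²(L-x)²)/(120LEI) = -11·(2·2·(4-2)·(4-2·2)·(2+2·4)+2²·(4-2)²)/(120·4·20000) = -11/600000 rad
Load 2 — applied couple M₀=2 kN·m at a=4/3 m (b=L-a=8/3):
  θ_2 = (R_Ax²/2 - M_Ax - M₀(x-a))/EI  [x>a] with R_A=2/3, M_A=0 = ((2/3)·2²/2 - 0·2 - 2·(2-(4/3)))/20000 = 0 rad
Load 3 — point force P=-14 kN at a=8/3 m (b=L-a=4/3):
  θ_3 = -Pb²x(2aL-(3a+b)x)/(2L³EI)  [x≤a] = -(-14)·(4/3)²·2·(2·(8/3)·4-(3·(8/3)+(4/3))·2)/(2·4³·20000) = 7/135000 rad
Superposition: θ = Σ θ_i = 181/5400000 rad ≈ 0.000034 rad

θ(2) = 181/5400000 rad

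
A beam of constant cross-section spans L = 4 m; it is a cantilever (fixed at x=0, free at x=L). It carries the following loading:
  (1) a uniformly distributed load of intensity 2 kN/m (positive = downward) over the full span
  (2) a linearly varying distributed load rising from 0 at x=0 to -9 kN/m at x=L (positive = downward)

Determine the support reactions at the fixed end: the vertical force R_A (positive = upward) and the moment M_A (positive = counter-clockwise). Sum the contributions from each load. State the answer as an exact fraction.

R_A = -10 kN, M_A = -32 kN·m

Load 1 — uniform load w=2 kN/m over full span:
  R_A = wL = 2·4 = 8 kN
  M_A = wL²/2 = 2·4²/2 = 16 kN·m
Load 2 — triangular load w₀=-9 kN/m (0→w₀ over full span):
  R_A = w₀L/2 = (-9)·4/2 = -18 kN
  M_A = w₀L²/3 = (-9)·4²/3 = -48 kN·m
Superposition: R_A = -10 kN, M_A = -32 kN·m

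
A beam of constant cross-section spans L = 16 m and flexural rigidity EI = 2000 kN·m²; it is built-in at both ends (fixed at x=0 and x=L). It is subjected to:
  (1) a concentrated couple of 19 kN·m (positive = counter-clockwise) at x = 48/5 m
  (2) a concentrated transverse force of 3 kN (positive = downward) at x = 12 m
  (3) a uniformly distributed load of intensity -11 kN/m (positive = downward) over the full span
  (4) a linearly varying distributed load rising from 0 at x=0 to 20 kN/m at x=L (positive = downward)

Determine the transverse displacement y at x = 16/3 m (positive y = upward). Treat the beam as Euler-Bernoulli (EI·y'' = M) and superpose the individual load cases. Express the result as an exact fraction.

y(16/3) = 183802/2278125 m

Load 1 — applied couple M₀=19 kN·m at a=48/5 m (b=L-a=32/5):
  y_1 = (R_Ax³/6 - M_Ax²/2)/EI  [x≤a] with R_A=171/100, M_A=152/25 = ((171/100)·(16/3)³/6 - (152/25)·(16/3)²/2)/2000 = -608/28125 m
Load 2 — point force P=3 kN at a=12 m (b=L-a=4):
  y_2 = -Pb²x²(3aL-(3a+b)x)/(6L³EI)  [x≤a] = -3·4²·(16/3)²·(3·12·16-(3·12+4)·(16/3))/(6·16³·2000) = -34/3375 m
Load 3 — uniform load w=-11 kN/m over full span:
  y_3 = -wx²(L-x)²/(24EI) = -(-11)·(16/3)²·(16-(16/3))²/(24·2000) = 22528/30375 m
Load 4 — triangular load w₀=20 kN/m (0→w₀ over full span):
  y_4 = -w₀x²(L-x)²(x+2L)/(120LEI) = -20·(16/3)²·(16-(16/3))²·((16/3)+2·16)/(120·16·2000) = -57344/91125 m
Superposition: y = Σ y_i = 183802/2278125 m ≈ 0.080681 m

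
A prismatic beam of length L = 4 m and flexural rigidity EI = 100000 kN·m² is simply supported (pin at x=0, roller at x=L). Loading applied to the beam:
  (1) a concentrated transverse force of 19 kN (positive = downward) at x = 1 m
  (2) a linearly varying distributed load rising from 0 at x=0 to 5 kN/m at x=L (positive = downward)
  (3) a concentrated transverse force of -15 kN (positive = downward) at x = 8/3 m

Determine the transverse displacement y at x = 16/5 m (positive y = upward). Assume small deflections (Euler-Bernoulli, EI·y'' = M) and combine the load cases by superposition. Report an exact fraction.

Load 1 — point force P=19 kN at a=1 m (b=L-a=3):
  y_1 = -Pa(L-x)(2Lx-a²-x²)/(6LEI)  [x>a] = -19·1·(4-(16/5))·(2·4·(16/5)-1²-(16/5)²)/(6·4·100000) = -6821/75000000 m
Load 2 — triangular load w₀=5 kN/m (0→w₀ over full span):
  y_2 = -w₀x(7L⁴-10L²x²+3x⁴)/(360LEI) = -5·(16/5)·(7·4⁴-10·4²·(16/5)²+3·(16/5)⁴)/(360·4·100000) = -508/9765625 m
Load 3 — point force P=-15 kN at a=8/3 m (b=L-a=4/3):
  y_3 = -Pa(L-x)(2Lx-a²-x²)/(6LEI)  [x>a] = -(-15)·(8/3)·(4-(16/5))·(2·4·(16/5)-(8/3)²-(16/5)²)/(6·4·100000) = 232/2109375 m
Superposition: y = Σ y_i = -556549/16875000000 m ≈ -0.000033 m

y(16/5) = -556549/16875000000 m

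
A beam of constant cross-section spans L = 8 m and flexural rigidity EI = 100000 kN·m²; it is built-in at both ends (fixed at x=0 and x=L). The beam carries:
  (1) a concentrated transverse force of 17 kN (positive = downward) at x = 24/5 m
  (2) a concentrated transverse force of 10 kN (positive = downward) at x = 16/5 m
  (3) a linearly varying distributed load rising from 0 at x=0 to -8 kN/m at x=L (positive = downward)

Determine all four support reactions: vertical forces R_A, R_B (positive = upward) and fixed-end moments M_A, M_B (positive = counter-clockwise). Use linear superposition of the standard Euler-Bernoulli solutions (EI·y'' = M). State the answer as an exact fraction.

R_A = 358/125 kN, M_A = 2816/375 kN·m, R_B = -983/125 kN, M_B = -208/125 kN·m

Load 1 — point force P=17 kN at a=24/5 m (b=L-a=16/5):
  R_A = Pb²(3a+b)/L³ = 17·(16/5)²·(3·(24/5)+(16/5))/8³ = 748/125 kN
  M_A = Pab²/L² = 17·(24/5)·(16/5)²/8² = 1632/125 kN·m
  R_B = Pa²(a+3b)/L³ = 17·(24/5)²·((24/5)+3·(16/5))/8³ = 1377/125 kN
  M_B = -Pa²b/L² = -17·(24/5)²·(16/5)/8² = -2448/125 kN·m
Load 2 — point force P=10 kN at a=16/5 m (b=L-a=24/5):
  R_A = Pb²(3a+b)/L³ = 10·(24/5)²·(3·(16/5)+(24/5))/8³ = 162/25 kN
  M_A = Pab²/L² = 10·(16/5)·(24/5)²/8² = 288/25 kN·m
  R_B = Pa²(a+3b)/L³ = 10·(16/5)²·((16/5)+3·(24/5))/8³ = 88/25 kN
  M_B = -Pa²b/L² = -10·(16/5)²·(24/5)/8² = -192/25 kN·m
Load 3 — triangular load w₀=-8 kN/m (0→w₀ over full span):
  R_A = 3w₀L/20 = 3·(-8)·8/20 = -48/5 kN
  M_A = w₀L²/30 = (-8)·8²/30 = -256/15 kN·m
  R_B = 7w₀L/20 = 7·(-8)·8/20 = -112/5 kN
  M_B = -w₀L²/20 = -(-8)·8²/20 = 128/5 kN·m
Superposition: R_A = 358/125 kN, M_A = 2816/375 kN·m, R_B = -983/125 kN, M_B = -208/125 kN·m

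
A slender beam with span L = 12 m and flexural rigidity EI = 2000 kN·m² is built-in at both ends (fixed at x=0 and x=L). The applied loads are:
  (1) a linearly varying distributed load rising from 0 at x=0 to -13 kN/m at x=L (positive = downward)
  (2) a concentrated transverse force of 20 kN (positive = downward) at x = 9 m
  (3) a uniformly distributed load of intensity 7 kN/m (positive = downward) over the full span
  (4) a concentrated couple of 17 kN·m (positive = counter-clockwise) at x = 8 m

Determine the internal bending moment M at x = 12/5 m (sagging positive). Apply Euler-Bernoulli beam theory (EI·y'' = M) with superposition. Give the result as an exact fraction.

M(12/5) = 739/1500 kN·m

Load 1 — triangular load w₀=-13 kN/m (0→w₀ over full span):
  M_1 = 3w₀Lx/20 - w₀L²/30 - w₀x³/(6L) = 3·(-13)·12·(12/5)/20 - (-13)·12²/30 - (-13)·(12/5)³/(6·12) = 1092/125 kN·m
Load 2 — point force P=20 kN at a=9 m (b=L-a=3):
  M_2 = Pb²(3a+b)x/L³ - Pab²/L²  [x≤a] = 20·3²·(3·9+3)·(12/5)/12³ - 20·9·3²/12² = -15/4 kN·m
Load 3 — uniform load w=7 kN/m over full span:
  M_3 = wLx/2 - wL²/12 - wx²/2 = 7·12·(12/5)/2 - 7·12²/12 - 7·(12/5)²/2 = -84/25 kN·m
Load 4 — applied couple M₀=17 kN·m at a=8 m (b=L-a=4):
  M_4 = R_Ax - M_A  [x≤a] with R_A=17/9, M_A=17/3 = (17/9)·(12/5) - (17/3) = -17/15 kN·m
Superposition: M = Σ M_i = 739/1500 kN·m ≈ 0.492667 kN·m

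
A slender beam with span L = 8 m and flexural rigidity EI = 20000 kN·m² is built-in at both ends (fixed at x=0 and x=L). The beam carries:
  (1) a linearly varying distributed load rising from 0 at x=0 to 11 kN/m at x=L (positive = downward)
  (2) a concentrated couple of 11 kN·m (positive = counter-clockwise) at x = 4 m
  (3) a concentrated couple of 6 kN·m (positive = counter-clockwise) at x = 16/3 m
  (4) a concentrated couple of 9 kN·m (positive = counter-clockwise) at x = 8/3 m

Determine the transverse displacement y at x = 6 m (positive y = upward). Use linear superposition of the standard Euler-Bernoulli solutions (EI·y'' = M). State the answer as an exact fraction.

y(6) = -1853/1200000 m

Load 1 — triangular load w₀=11 kN/m (0→w₀ over full span):
  y_1 = -w₀x²(L-x)²(x+2L)/(120LEI) = -11·6²·(8-6)²·(6+2·8)/(120·8·20000) = -363/200000 m
Load 2 — applied couple M₀=11 kN·m at a=4 m (b=L-a=4):
  y_2 = (R_Ax³/6 - M_Ax²/2 - M₀(x-a)²/2)/EI  [x>a] with R_A=33/16, M_A=11/4 = ((33/16)·6³/6 - (11/4)·6²/2 - 11·(6-4)²/2)/20000 = 11/80000 m
Load 3 — applied couple M₀=6 kN·m at a=16/3 m (b=L-a=8/3):
  y_3 = (R_Ax³/6 - M_Ax²/2 - M₀(x-a)²/2)/EI  [x>a] with R_A=1, M_A=2 = (1·6³/6 - 2·6²/2 - 6·(6-(16/3))²/2)/20000 = -1/15000 m
Load 4 — applied couple M₀=9 kN·m at a=8/3 m (b=L-a=16/3):
  y_4 = (R_Ax³/6 - M_Ax²/2 - M₀(x-a)²/2)/EI  [x>a] with R_A=3/2, M_A=0 = ((3/2)·6³/6 - 0·6²/2 - 9·(6-(8/3))²/2)/20000 = 1/5000 m
Superposition: y = Σ y_i = -1853/1200000 m ≈ -0.001544 m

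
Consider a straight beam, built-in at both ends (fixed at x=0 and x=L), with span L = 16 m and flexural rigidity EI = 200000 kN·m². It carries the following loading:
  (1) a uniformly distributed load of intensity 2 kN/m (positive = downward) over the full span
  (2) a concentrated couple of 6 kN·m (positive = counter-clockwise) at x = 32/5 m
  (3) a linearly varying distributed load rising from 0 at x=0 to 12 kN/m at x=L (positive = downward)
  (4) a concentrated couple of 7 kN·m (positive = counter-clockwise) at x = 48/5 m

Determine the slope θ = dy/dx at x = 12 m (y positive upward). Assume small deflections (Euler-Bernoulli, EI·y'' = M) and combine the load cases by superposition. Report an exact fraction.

θ(12) = 3239/2500000 rad

Load 1 — uniform load w=2 kN/m over full span:
  θ_1 = -wx(L-x)(L-2x)/(12EI) = -2·12·(16-12)·(16-2·12)/(12·200000) = 1/3125 rad
Load 2 — applied couple M₀=6 kN·m at a=32/5 m (b=L-a=48/5):
  θ_2 = (R_Ax²/2 - M_Ax - M₀(x-a))/EI  [x>a] with R_A=27/50, M_A=18/25 = ((27/50)·12²/2 - (18/25)·12 - 6·(12-(32/5)))/200000 = -21/1250000 rad
Load 3 — triangular load w₀=12 kN/m (0→w₀ over full span):
  θ_3 = -w₀(2x(L-x)(L-2x)(x+2L)+x²(L-x)²)/(120LEI) = -12·(2·12·(16-12)·(16-2·12)·(12+2·16)+12²·(16-12)²)/(120·16·200000) = 123/125000 rad
Load 4 — applied couple M₀=7 kN·m at a=48/5 m (b=L-a=32/5):
  θ_4 = (R_Ax²/2 - M_Ax - M₀(x-a))/EI  [x>a] with R_A=63/100, M_A=56/25 = ((63/100)·12²/2 - (56/25)·12 - 7·(12-(48/5)))/200000 = 21/2500000 rad
Superposition: θ = Σ θ_i = 3239/2500000 rad ≈ 0.001296 rad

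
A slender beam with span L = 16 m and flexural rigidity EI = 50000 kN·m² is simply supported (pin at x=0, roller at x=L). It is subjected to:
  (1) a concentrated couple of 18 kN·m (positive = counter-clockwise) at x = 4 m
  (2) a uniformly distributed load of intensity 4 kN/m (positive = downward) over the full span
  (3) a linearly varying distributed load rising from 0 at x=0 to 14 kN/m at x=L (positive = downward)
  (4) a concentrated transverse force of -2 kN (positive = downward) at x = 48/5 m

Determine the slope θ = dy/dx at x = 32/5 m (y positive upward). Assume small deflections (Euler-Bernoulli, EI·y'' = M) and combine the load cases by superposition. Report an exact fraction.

θ(32/5) = -3310559/281250000 rad

Load 1 — applied couple M₀=18 kN·m at a=4 m (b=L-a=12):
  θ_1 = (M₀x²/(2L)-M₀(x-a)+C₁)/EI  [x>a] with C₁=M₀(3b²-L²)/(6L)=33 = (18·(32/5)²/(2·16)-18·((32/5)-4)+33)/50000 = 321/1250000 rad
Load 2 — uniform load w=4 kN/m over full span:
  θ_2 = -w(L³-6Lx²+4x³)/(24EI) = -4·(16³-6·16·(32/5)²+4·(32/5)³)/(24·50000) = -4736/1171875 rad
Load 3 — triangular load w₀=14 kN/m (0→w₀ over full span):
  θ_3 = -w₀(7L⁴-30L²x²+15x⁴)/(360LEI) = -14·(7·16⁴-30·16²·(32/5)²+15·(32/5)⁴)/(360·16·50000) = -144704/17578125 rad
Load 4 — point force P=-2 kN at a=48/5 m (b=L-a=32/5):
  θ_4 = -Pb(L²-b²-3x²)/(6LEI)  [x≤a] = -(-2)·(32/5)·(16²-(32/5)²-3·(32/5)²)/(6·16·50000) = 96/390625 rad
Superposition: θ = Σ θ_i = -3310559/281250000 rad ≈ -0.011771 rad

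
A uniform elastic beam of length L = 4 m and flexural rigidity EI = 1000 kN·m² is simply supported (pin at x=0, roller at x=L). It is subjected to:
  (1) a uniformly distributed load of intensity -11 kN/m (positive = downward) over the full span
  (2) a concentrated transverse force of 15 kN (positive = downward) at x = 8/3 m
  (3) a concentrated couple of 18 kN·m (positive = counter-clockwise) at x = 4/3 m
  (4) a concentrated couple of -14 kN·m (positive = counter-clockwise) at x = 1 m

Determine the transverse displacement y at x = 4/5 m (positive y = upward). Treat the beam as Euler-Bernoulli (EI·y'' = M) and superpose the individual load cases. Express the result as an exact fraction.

Load 1 — uniform load w=-11 kN/m over full span:
  y_1 = -wx(L³-2Lx²+x³)/(24EI) = -(-11)·(4/5)·(4³-2·4·(4/5)²+(4/5)³)/(24·1000) = 5104/234375 m
Load 2 — point force P=15 kN at a=8/3 m (b=L-a=4/3):
  y_2 = -Pbx(L²-b²-x²)/(6LEI)  [x≤a] = -15·(4/3)·(4/5)·(4²-(4/3)²-(4/5)²)/(6·4·1000) = -764/84375 m
Load 3 — applied couple M₀=18 kN·m at a=4/3 m (b=L-a=8/3):
  y_3 = (M₀x³/(6L)+C₁x)/EI  [x≤a] with C₁=M₀(3b²-L²)/(6L)=4 = (18·(4/5)³/(6·4)+4·(4/5))/1000 = 56/15625 m
Load 4 — applied couple M₀=-14 kN·m at a=1 m (b=L-a=3):
  y_4 = (M₀x³/(6L)+C₁x)/EI  [x≤a] with C₁=M₀(3b²-L²)/(6L)=-77/12 = ((-14)·(4/5)³/(6·4)+(-77/12)·(4/5))/1000 = -679/125000 m
Superposition: y = Σ y_i = 183503/16875000 m ≈ 0.010874 m

y(4/5) = 183503/16875000 m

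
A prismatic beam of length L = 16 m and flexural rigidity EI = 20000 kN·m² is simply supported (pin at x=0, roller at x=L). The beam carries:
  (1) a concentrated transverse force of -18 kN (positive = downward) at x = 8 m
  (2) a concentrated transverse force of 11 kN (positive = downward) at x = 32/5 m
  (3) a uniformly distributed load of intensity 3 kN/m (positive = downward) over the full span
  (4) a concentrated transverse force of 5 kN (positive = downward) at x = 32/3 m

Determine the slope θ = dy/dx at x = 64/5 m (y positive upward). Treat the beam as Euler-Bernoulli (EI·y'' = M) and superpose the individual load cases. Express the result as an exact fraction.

θ(64/5) = 114127/6328125 rad

Load 1 — point force P=-18 kN at a=8 m (b=L-a=8):
  θ_1 = -Pa(2L²-6Lx+3x²+a²)/(6LEI)  [x>a] = -(-18)·8·(2·16²-6·16·(64/5)+3·(64/5)²+8²)/(6·16·20000) = -189/15625 rad
Load 2 — point force P=11 kN at a=32/5 m (b=L-a=48/5):
  θ_2 = -Pa(2L²-6Lx+3x²+a²)/(6LEI)  [x>a] = -11·(32/5)·(2·16²-6·16·(64/5)+3·(64/5)²+(32/5)²)/(6·16·20000) = 528/78125 rad
Load 3 — uniform load w=3 kN/m over full span:
  θ_3 = -w(L³-6Lx²+4x³)/(24EI) = -3·(16³-6·16·(64/5)²+4·(64/5)³)/(24·20000) = 1584/78125 rad
Load 4 — point force P=5 kN at a=32/3 m (b=L-a=16/3):
  θ_4 = -Pa(2L²-6Lx+3x²+a²)/(6LEI)  [x>a] = -5·(32/3)·(2·16²-6·16·(64/5)+3·(64/5)²+(32/3)²)/(6·16·20000) = 784/253125 rad
Superposition: θ = Σ θ_i = 114127/6328125 rad ≈ 0.018035 rad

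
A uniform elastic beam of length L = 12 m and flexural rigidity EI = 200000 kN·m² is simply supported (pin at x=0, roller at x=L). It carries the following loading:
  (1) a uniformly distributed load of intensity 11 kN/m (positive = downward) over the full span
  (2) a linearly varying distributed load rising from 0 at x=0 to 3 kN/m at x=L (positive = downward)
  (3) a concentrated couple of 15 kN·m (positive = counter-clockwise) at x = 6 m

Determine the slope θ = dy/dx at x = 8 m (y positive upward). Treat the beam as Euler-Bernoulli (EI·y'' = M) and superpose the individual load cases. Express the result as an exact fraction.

Load 1 — uniform load w=11 kN/m over full span:
  θ_1 = -w(L³-6Lx²+4x³)/(24EI) = -11·(12³-6·12·8²+4·8³)/(24·200000) = 143/75000 rad
Load 2 — triangular load w₀=3 kN/m (0→w₀ over full span):
  θ_2 = -w₀(7L⁴-30L²x²+15x⁴)/(360LEI) = -3·(7·12⁴-30·12²·8²+15·8⁴)/(360·12·200000) = 91/375000 rad
Load 3 — applied couple M₀=15 kN·m at a=6 m (b=L-a=6):
  θ_3 = (M₀x²/(2L)-M₀(x-a)+C₁)/EI  [x>a] with C₁=M₀(3b²-L²)/(6L)=-15/2 = (15·8²/(2·12)-15·(8-6)+(-15/2))/200000 = 1/80000 rad
Superposition: θ = Σ θ_i = 12971/6000000 rad ≈ 0.002162 rad

θ(8) = 12971/6000000 rad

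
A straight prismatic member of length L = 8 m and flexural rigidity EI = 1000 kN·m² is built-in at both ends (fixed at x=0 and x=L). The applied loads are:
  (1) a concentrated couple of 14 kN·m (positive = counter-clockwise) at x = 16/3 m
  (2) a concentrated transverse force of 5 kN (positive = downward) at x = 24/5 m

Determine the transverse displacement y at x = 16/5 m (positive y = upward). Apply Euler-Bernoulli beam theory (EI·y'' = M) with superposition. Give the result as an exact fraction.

Load 1 — applied couple M₀=14 kN·m at a=16/3 m (b=L-a=8/3):
  y_1 = (R_Ax³/6 - M_Ax²/2)/EI  [x≤a] with R_A=7/3, M_A=14/3 = ((7/3)·(16/5)³/6 - (14/3)·(16/5)²/2)/1000 = -1568/140625 m
Load 2 — point force P=5 kN at a=24/5 m (b=L-a=16/5):
  y_2 = -Pb²x²(3aL-(3a+b)x)/(6L³EI)  [x≤a] = -5·(16/5)²·(16/5)²·(3·(24/5)·8-(3·(24/5)+(16/5))·(16/5))/(6·8³·1000) = -11776/1171875 m
Superposition: y = Σ y_i = -74528/3515625 m ≈ -0.021199 m

y(16/5) = -74528/3515625 m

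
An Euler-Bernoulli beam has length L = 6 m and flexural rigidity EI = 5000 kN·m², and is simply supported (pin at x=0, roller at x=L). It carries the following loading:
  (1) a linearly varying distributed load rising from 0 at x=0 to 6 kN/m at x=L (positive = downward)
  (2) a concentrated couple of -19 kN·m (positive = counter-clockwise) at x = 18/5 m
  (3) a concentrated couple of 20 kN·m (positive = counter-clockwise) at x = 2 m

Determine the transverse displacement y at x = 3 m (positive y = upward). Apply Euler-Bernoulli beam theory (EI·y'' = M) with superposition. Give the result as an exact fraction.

y(3) = -2047/1000000 m

Load 1 — triangular load w₀=6 kN/m (0→w₀ over full span):
  y_1 = -w₀x(7L⁴-10L²x²+3x⁴)/(360LEI) = -6·3·(7·6⁴-10·6²·3²+3·3⁴)/(360·6·5000) = -81/8000 m
Load 2 — applied couple M₀=-19 kN·m at a=18/5 m (b=L-a=12/5):
  y_2 = (M₀x³/(6L)+C₁x)/EI  [x≤a] with C₁=M₀(3b²-L²)/(6L)=247/25 = ((-19)·3³/(6·6)+(247/25)·3)/5000 = 1539/500000 m
Load 3 — applied couple M₀=20 kN·m at a=2 m (b=L-a=4):
  y_3 = (M₀x³/(6L)-M₀(x-a)²/2+C₁x)/EI  [x>a] with C₁=M₀(3b²-L²)/(6L)=20/3 = (20·3³/(6·6)-20·(3-2)²/2+(20/3)·3)/5000 = 1/200 m
Superposition: y = Σ y_i = -2047/1000000 m ≈ -0.002047 m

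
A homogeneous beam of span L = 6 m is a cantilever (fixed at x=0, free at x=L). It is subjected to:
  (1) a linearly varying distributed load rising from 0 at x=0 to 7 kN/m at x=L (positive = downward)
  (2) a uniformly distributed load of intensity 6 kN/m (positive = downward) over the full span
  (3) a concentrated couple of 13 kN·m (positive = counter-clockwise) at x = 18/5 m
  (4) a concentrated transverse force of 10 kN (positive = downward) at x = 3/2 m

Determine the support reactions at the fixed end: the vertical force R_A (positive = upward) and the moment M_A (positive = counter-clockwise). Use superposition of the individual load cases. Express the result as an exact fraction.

R_A = 67 kN, M_A = 194 kN·m

Load 1 — triangular load w₀=7 kN/m (0→w₀ over full span):
  R_A = w₀L/2 = 7·6/2 = 21 kN
  M_A = w₀L²/3 = 7·6²/3 = 84 kN·m
Load 2 — uniform load w=6 kN/m over full span:
  R_A = wL = 6·6 = 36 kN
  M_A = wL²/2 = 6·6²/2 = 108 kN·m
Load 3 — applied couple M₀=13 kN·m at a=18/5 m (b=L-a=12/5):
  R_A = 0 kN
  M_A = -M₀ = -13 kN·m
Load 4 — point force P=10 kN at a=3/2 m (b=L-a=9/2):
  R_A = P = 10 kN
  M_A = Pa = 10·(3/2) = 15 kN·m
Superposition: R_A = 67 kN, M_A = 194 kN·m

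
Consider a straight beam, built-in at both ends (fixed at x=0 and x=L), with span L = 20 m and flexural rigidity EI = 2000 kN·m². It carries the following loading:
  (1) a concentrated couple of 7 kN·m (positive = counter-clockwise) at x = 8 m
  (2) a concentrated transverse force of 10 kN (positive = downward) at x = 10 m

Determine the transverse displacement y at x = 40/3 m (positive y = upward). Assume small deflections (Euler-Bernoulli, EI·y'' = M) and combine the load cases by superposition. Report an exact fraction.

y(40/3) = -2873/20250 m

Load 1 — applied couple M₀=7 kN·m at a=8 m (b=L-a=12):
  y_1 = (R_Ax³/6 - M_Ax²/2 - M₀(x-a)²/2)/EI  [x>a] with R_A=63/125, M_A=21/25 = ((63/125)·(40/3)³/6 - (21/25)·(40/3)²/2 - 7·((40/3)-8)²/2)/2000 = 14/1125 m
Load 2 — point force P=10 kN at a=10 m (b=L-a=10):
  y_2 = -Pa²(L-x)²(3bL-(3b+a)(L-x))/(6L³EI)  [x>a] = -10·10²·(20-(40/3))²·(3·10·20-(3·10+10)·(20-(40/3)))/(6·20³·2000) = -25/162 m
Superposition: y = Σ y_i = -2873/20250 m ≈ -0.141877 m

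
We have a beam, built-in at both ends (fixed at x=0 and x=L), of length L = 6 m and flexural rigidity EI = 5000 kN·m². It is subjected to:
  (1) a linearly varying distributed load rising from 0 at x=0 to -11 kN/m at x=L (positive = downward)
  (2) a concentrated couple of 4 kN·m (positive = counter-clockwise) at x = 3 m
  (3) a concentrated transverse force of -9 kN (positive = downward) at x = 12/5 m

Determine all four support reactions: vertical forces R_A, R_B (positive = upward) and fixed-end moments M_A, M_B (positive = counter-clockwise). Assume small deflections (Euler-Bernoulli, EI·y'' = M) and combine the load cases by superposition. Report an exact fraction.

R_A = -3683/250 kN, M_A = -2497/125 kN·m, R_B = -6817/250 kN, M_B = 3248/125 kN·m

Load 1 — triangular load w₀=-11 kN/m (0→w₀ over full span):
  R_A = 3w₀L/20 = 3·(-11)·6/20 = -99/10 kN
  M_A = w₀L²/30 = (-11)·6²/30 = -66/5 kN·m
  R_B = 7w₀L/20 = 7·(-11)·6/20 = -231/10 kN
  M_B = -w₀L²/20 = -(-11)·6²/20 = 99/5 kN·m
Load 2 — applied couple M₀=4 kN·m at a=3 m (b=L-a=3):
  R_A = 6M₀ab/L³ = 6·4·3·3/6³ = 1 kN
  M_A = M₀b(2a-b)/L² = 4·3·(2·3-3)/6² = 1 kN·m
  R_B = -6M₀ab/L³ = -6·4·3·3/6³ = -1 kN
  M_B = M₀a(2b-a)/L² = 4·3·(2·3-3)/6² = 1 kN·m
Load 3 — point force P=-9 kN at a=12/5 m (b=L-a=18/5):
  R_A = Pb²(3a+b)/L³ = (-9)·(18/5)²·(3·(12/5)+(18/5))/6³ = -729/125 kN
  M_A = Pab²/L² = (-9)·(12/5)·(18/5)²/6² = -972/125 kN·m
  R_B = Pa²(a+3b)/L³ = (-9)·(12/5)²·((12/5)+3·(18/5))/6³ = -396/125 kN
  M_B = -Pa²b/L² = -(-9)·(12/5)²·(18/5)/6² = 648/125 kN·m
Superposition: R_A = -3683/250 kN, M_A = -2497/125 kN·m, R_B = -6817/250 kN, M_B = 3248/125 kN·m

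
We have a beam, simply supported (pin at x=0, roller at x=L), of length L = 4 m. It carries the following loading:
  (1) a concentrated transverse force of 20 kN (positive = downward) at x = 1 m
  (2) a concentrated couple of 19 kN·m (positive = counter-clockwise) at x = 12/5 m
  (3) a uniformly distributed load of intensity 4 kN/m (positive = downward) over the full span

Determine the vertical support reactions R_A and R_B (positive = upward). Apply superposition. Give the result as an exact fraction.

Load 1 — point force P=20 kN at a=1 m (b=L-a=3):
  R_A = Pb/L = 20·3/4 = 15 kN
  R_B = Pa/L = 20·1/4 = 5 kN
Load 2 — applied couple M₀=19 kN·m at a=12/5 m (b=L-a=8/5):
  R_A = M₀/L = 19/4 kN
  R_B = -M₀/L = -19/4 kN
Load 3 — uniform load w=4 kN/m over full span:
  R_A = wL/2 = 4·4/2 = 8 kN
  R_B = wL/2 = 4·4/2 = 8 kN
Superposition: R_A = 111/4 kN, R_B = 33/4 kN

R_A = 111/4 kN, R_B = 33/4 kN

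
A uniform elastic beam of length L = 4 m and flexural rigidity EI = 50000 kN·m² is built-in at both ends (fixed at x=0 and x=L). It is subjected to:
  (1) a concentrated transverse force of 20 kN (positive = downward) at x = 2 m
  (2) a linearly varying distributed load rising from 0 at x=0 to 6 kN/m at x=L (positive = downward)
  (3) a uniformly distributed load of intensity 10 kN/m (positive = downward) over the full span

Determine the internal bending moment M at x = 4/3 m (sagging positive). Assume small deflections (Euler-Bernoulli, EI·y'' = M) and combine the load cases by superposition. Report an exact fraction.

M(4/3) = 1186/135 kN·m

Load 1 — point force P=20 kN at a=2 m (b=L-a=2):
  M_1 = Pb²(3a+b)x/L³ - Pab²/L²  [x≤a] = 20·2²·(3·2+2)·(4/3)/4³ - 20·2·2²/4² = 10/3 kN·m
Load 2 — triangular load w₀=6 kN/m (0→w₀ over full span):
  M_2 = 3w₀Lx/20 - w₀L²/30 - w₀x³/(6L) = 3·6·4·(4/3)/20 - 6·4²/30 - 6·(4/3)³/(6·4) = 136/135 kN·m
Load 3 — uniform load w=10 kN/m over full span:
  M_3 = wLx/2 - wL²/12 - wx²/2 = 10·4·(4/3)/2 - 10·4²/12 - 10·(4/3)²/2 = 40/9 kN·m
Superposition: M = Σ M_i = 1186/135 kN·m ≈ 8.785185 kN·m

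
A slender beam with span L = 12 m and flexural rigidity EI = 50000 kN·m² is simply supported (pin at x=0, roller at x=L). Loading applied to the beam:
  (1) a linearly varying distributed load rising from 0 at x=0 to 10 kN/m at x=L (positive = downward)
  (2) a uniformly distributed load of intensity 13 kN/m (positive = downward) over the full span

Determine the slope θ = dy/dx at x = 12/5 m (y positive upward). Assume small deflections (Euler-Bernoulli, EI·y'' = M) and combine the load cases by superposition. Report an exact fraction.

θ(12/5) = -15951/781250 rad

Load 1 — triangular load w₀=10 kN/m (0→w₀ over full span):
  θ_1 = -w₀(7L⁴-30L²x²+15x⁴)/(360LEI) = -10·(7·12⁴-30·12²·(12/5)²+15·(12/5)⁴)/(360·12·50000) = -2184/390625 rad
Load 2 — uniform load w=13 kN/m over full span:
  θ_2 = -w(L³-6Lx²+4x³)/(24EI) = -13·(12³-6·12·(12/5)²+4·(12/5)³)/(24·50000) = -11583/781250 rad
Superposition: θ = Σ θ_i = -15951/781250 rad ≈ -0.020417 rad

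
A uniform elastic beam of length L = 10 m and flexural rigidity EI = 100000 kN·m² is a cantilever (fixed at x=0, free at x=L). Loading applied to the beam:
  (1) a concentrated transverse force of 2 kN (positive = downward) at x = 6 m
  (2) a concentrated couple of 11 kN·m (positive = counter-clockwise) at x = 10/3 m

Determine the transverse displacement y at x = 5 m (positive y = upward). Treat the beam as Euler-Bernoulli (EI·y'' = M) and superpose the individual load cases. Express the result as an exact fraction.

Load 1 — point force P=2 kN at a=6 m (b=L-a=4):
  y_1 = -Px²(3a-x)/(6EI)  [x≤a] = -2·5²·(3·6-5)/(6·100000) = -13/12000 m
Load 2 — applied couple M₀=11 kN·m at a=10/3 m (b=L-a=20/3):
  y_2 = M₀a(2x-a)/(2EI)  [x>a] = 11·(10/3)·(2·5-(10/3))/(2·100000) = 11/9000 m
Superposition: y = Σ y_i = 1/7200 m ≈ 0.000139 m

y(5) = 1/7200 m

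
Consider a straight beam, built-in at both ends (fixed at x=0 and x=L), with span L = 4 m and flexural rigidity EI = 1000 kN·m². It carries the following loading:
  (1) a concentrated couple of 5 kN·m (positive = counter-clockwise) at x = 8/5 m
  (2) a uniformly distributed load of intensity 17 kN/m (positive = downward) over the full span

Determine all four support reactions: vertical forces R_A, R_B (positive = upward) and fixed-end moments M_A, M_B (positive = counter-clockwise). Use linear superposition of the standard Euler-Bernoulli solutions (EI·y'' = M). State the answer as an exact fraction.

R_A = 179/5 kN, M_A = 349/15 kN·m, R_B = 161/5 kN, M_B = -316/15 kN·m

Load 1 — applied couple M₀=5 kN·m at a=8/5 m (b=L-a=12/5):
  R_A = 6M₀ab/L³ = 6·5·(8/5)·(12/5)/4³ = 9/5 kN
  M_A = M₀b(2a-b)/L² = 5·(12/5)·(2·(8/5)-(12/5))/4² = 3/5 kN·m
  R_B = -6M₀ab/L³ = -6·5·(8/5)·(12/5)/4³ = -9/5 kN
  M_B = M₀a(2b-a)/L² = 5·(8/5)·(2·(12/5)-(8/5))/4² = 8/5 kN·m
Load 2 — uniform load w=17 kN/m over full span:
  R_A = wL/2 = 17·4/2 = 34 kN
  M_A = wL²/12 = 17·4²/12 = 68/3 kN·m
  R_B = wL/2 = 17·4/2 = 34 kN
  M_B = -wL²/12 = -17·4²/12 = -68/3 kN·m
Superposition: R_A = 179/5 kN, M_A = 349/15 kN·m, R_B = 161/5 kN, M_B = -316/15 kN·m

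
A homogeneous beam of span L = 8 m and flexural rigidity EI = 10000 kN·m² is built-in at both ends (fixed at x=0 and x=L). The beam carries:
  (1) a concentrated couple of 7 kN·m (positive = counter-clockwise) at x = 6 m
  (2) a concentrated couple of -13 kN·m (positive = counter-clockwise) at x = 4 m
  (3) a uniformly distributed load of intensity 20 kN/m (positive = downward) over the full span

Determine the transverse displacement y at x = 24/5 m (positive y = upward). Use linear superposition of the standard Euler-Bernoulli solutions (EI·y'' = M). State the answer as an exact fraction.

Load 1 — applied couple M₀=7 kN·m at a=6 m (b=L-a=2):
  y_1 = (R_Ax³/6 - M_Ax²/2)/EI  [x≤a] with R_A=63/64, M_A=35/16 = ((63/64)·(24/5)³/6 - (35/16)·(24/5)²/2)/10000 = -441/625000 m
Load 2 — applied couple M₀=-13 kN·m at a=4 m (b=L-a=4):
  y_2 = (R_Ax³/6 - M_Ax²/2 - M₀(x-a)²/2)/EI  [x>a] with R_A=-39/16, M_A=-13/4 = ((-39/16)·(24/5)³/6 - (-13/4)·(24/5)²/2 - (-13)·((24/5)-4)²/2)/10000 = -26/78125 m
Load 3 — uniform load w=20 kN/m over full span:
  y_3 = -wx²(L-x)²/(24EI) = -20·(24/5)²·(8-(24/5))²/(24·10000) = -1536/78125 m
Superposition: y = Σ y_i = -12937/625000 m ≈ -0.020699 m

y(24/5) = -12937/625000 m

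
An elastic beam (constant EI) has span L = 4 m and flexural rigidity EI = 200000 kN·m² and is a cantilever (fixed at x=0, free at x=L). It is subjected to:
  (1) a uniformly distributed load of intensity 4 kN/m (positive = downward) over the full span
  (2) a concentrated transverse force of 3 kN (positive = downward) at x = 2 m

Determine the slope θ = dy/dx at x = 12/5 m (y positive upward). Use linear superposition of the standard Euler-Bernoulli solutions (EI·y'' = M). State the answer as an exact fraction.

Load 1 — uniform load w=4 kN/m over full span:
  θ_1 = -wx(x²-3Lx+3L²)/(6EI) = -4·(12/5)·((12/5)²-3·4·(12/5)+3·4²)/(6·200000) = -78/390625 rad
Load 2 — point force P=3 kN at a=2 m (b=L-a=2):
  θ_2 = -Pa²/(2EI)  [x>a] = -3·2²/(2·200000) = -3/100000 rad
Superposition: θ = Σ θ_i = -2871/12500000 rad ≈ -0.000230 rad

θ(12/5) = -2871/12500000 rad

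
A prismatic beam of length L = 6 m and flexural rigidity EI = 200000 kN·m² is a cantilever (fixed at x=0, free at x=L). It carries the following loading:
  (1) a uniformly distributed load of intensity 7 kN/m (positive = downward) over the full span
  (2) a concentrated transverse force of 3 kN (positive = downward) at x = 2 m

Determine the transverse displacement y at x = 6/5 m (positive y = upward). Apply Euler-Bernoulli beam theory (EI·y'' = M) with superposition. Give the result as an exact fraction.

Load 1 — uniform load w=7 kN/m over full span:
  y_1 = -wx²(x²-4Lx+6L²)/(24EI) = -7·(6/5)²·((6/5)²-4·6·(6/5)+6·6²)/(24·200000) = -24759/62500000 m
Load 2 — point force P=3 kN at a=2 m (b=L-a=4):
  y_2 = -Px²(3a-x)/(6EI)  [x≤a] = -3·(6/5)²·(3·2-(6/5))/(6·200000) = -27/1562500 m
Superposition: y = Σ y_i = -25839/62500000 m ≈ -0.000413 m

y(6/5) = -25839/62500000 m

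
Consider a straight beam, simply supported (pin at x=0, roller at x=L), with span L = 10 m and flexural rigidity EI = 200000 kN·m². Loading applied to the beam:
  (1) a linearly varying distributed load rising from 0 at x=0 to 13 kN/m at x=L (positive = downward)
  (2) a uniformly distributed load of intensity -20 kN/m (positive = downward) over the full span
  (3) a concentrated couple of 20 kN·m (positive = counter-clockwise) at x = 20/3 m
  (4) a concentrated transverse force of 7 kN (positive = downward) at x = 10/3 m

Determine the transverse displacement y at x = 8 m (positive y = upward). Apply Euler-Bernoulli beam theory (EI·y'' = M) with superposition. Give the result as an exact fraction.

Load 1 — triangular load w₀=13 kN/m (0→w₀ over full span):
  y_1 = -w₀x(7L⁴-10L²x²+3x⁴)/(360LEI) = -13·8·(7·10⁴-10·10²·8²+3·8⁴)/(360·10·200000) = -1651/625000 m
Load 2 — uniform load w=-20 kN/m over full span:
  y_2 = -wx(L³-2Lx²+x³)/(24EI) = -(-20)·8·(10³-2·10·8²+8³)/(24·200000) = 29/3750 m
Load 3 — applied couple M₀=20 kN·m at a=20/3 m (b=L-a=10/3):
  y_3 = (M₀x³/(6L)-M₀(x-a)²/2+C₁x)/EI  [x>a] with C₁=M₀(3b²-L²)/(6L)=-200/9 = (20·8³/(6·10)-20·(8-(20/3))²/2+(-200/9)·8)/200000 = -7/56250 m
Load 4 — point force P=7 kN at a=10/3 m (b=L-a=20/3):
  y_4 = -Pa(L-x)(2Lx-a²-x²)/(6LEI)  [x>a] = -7·(10/3)·(10-8)·(2·10·8-(10/3)²-8²)/(6·10·200000) = -1337/4050000 m
Superposition: y = Σ y_i = 469513/101250000 m ≈ 0.004637 m

y(8) = 469513/101250000 m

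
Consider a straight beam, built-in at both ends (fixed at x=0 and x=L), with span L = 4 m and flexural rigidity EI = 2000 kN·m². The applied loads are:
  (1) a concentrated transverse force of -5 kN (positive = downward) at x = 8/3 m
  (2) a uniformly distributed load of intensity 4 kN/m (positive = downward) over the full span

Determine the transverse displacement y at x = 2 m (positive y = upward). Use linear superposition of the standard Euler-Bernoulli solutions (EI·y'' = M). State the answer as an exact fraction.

y(2) = -29/40500 m

Load 1 — point force P=-5 kN at a=8/3 m (b=L-a=4/3):
  y_1 = -Pb²x²(3aL-(3a+b)x)/(6L³EI)  [x≤a] = -(-5)·(4/3)²·2²·(3·(8/3)·4-(3·(8/3)+(4/3))·2)/(6·4³·2000) = 1/1620 m
Load 2 — uniform load w=4 kN/m over full span:
  y_2 = -wx²(L-x)²/(24EI) = -4·2²·(4-2)²/(24·2000) = -1/750 m
Superposition: y = Σ y_i = -29/40500 m ≈ -0.000716 m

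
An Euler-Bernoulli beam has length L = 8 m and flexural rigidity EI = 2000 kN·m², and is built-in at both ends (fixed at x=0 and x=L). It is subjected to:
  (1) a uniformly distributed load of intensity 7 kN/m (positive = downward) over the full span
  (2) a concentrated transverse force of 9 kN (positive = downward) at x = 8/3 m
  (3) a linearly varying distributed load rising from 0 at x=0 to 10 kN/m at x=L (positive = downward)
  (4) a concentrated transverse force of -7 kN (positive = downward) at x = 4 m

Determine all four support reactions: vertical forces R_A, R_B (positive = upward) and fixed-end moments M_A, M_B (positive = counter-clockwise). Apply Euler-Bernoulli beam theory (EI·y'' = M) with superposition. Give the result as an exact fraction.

Load 1 — uniform load w=7 kN/m over full span:
  R_A = wL/2 = 7·8/2 = 28 kN
  M_A = wL²/12 = 7·8²/12 = 112/3 kN·m
  R_B = wL/2 = 7·8/2 = 28 kN
  M_B = -wL²/12 = -7·8²/12 = -112/3 kN·m
Load 2 — point force P=9 kN at a=8/3 m (b=L-a=16/3):
  R_A = Pb²(3a+b)/L³ = 9·(16/3)²·(3·(8/3)+(16/3))/8³ = 20/3 kN
  M_A = Pab²/L² = 9·(8/3)·(16/3)²/8² = 32/3 kN·m
  R_B = Pa²(a+3b)/L³ = 9·(8/3)²·((8/3)+3·(16/3))/8³ = 7/3 kN
  M_B = -Pa²b/L² = -9·(8/3)²·(16/3)/8² = -16/3 kN·m
Load 3 — triangular load w₀=10 kN/m (0→w₀ over full span):
  R_A = 3w₀L/20 = 3·10·8/20 = 12 kN
  M_A = w₀L²/30 = 10·8²/30 = 64/3 kN·m
  R_B = 7w₀L/20 = 7·10·8/20 = 28 kN
  M_B = -w₀L²/20 = -10·8²/20 = -32 kN·m
Load 4 — point force P=-7 kN at a=4 m (b=L-a=4):
  R_A = Pb²(3a+b)/L³ = (-7)·4²·(3·4+4)/8³ = -7/2 kN
  M_A = Pab²/L² = (-7)·4·4²/8² = -7 kN·m
  R_B = Pa²(a+3b)/L³ = (-7)·4²·(4+3·4)/8³ = -7/2 kN
  M_B = -Pa²b/L² = -(-7)·4²·4/8² = 7 kN·m
Superposition: R_A = 259/6 kN, M_A = 187/3 kN·m, R_B = 329/6 kN, M_B = -203/3 kN·m

R_A = 259/6 kN, M_A = 187/3 kN·m, R_B = 329/6 kN, M_B = -203/3 kN·m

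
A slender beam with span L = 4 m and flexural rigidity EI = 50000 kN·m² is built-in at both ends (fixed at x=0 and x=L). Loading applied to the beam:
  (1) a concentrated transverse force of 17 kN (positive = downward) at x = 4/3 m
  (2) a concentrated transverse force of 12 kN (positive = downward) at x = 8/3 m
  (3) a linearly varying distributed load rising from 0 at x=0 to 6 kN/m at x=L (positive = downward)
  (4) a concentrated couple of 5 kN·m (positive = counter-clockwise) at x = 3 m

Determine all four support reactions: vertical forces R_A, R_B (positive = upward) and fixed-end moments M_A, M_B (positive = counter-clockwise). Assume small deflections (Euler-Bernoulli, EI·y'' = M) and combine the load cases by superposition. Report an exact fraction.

R_A = 89467/4320 kN, M_A = 39727/2160 kN·m, R_B = 87653/4320 kN, M_B = -38633/2160 kN·m

Load 1 — point force P=17 kN at a=4/3 m (b=L-a=8/3):
  R_A = Pb²(3a+b)/L³ = 17·(8/3)²·(3·(4/3)+(8/3))/4³ = 340/27 kN
  M_A = Pab²/L² = 17·(4/3)·(8/3)²/4² = 272/27 kN·m
  R_B = Pa²(a+3b)/L³ = 17·(4/3)²·((4/3)+3·(8/3))/4³ = 119/27 kN
  M_B = -Pa²b/L² = -17·(4/3)²·(8/3)/4² = -136/27 kN·m
Load 2 — point force P=12 kN at a=8/3 m (b=L-a=4/3):
  R_A = Pb²(3a+b)/L³ = 12·(4/3)²·(3·(8/3)+(4/3))/4³ = 28/9 kN
  M_A = Pab²/L² = 12·(8/3)·(4/3)²/4² = 32/9 kN·m
  R_B = Pa²(a+3b)/L³ = 12·(8/3)²·((8/3)+3·(4/3))/4³ = 80/9 kN
  M_B = -Pa²b/L² = -12·(8/3)²·(4/3)/4² = -64/9 kN·m
Load 3 — triangular load w₀=6 kN/m (0→w₀ over full span):
  R_A = 3w₀L/20 = 3·6·4/20 = 18/5 kN
  M_A = w₀L²/30 = 6·4²/30 = 16/5 kN·m
  R_B = 7w₀L/20 = 7·6·4/20 = 42/5 kN
  M_B = -w₀L²/20 = -6·4²/20 = -24/5 kN·m
Load 4 — applied couple M₀=5 kN·m at a=3 m (b=L-a=1):
  R_A = 6M₀ab/L³ = 6·5·3·1/4³ = 45/32 kN
  M_A = M₀b(2a-b)/L² = 5·1·(2·3-1)/4² = 25/16 kN·m
  R_B = -6M₀ab/L³ = -6·5·3·1/4³ = -45/32 kN
  M_B = M₀a(2b-a)/L² = 5·3·(2·1-3)/4² = -15/16 kN·m
Superposition: R_A = 89467/4320 kN, M_A = 39727/2160 kN·m, R_B = 87653/4320 kN, M_B = -38633/2160 kN·m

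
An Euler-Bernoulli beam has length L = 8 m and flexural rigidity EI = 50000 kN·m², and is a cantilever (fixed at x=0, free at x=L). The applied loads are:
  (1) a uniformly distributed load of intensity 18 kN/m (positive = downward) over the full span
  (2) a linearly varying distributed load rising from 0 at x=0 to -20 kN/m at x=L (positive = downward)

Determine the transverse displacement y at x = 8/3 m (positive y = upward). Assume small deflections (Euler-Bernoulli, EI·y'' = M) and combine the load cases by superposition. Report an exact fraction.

Load 1 — uniform load w=18 kN/m over full span:
  y_1 = -wx²(x²-4Lx+6L²)/(24EI) = -18·(8/3)²·((8/3)²-4·8·(8/3)+6·8²)/(24·50000) = -2752/84375 m
Load 2 — triangular load w₀=-20 kN/m (0→w₀ over full span):
  y_2 = (w₀Lx³/12-w₀L²x²/6-w₀x⁵/(120L))/EI = ((-20)·8·(8/3)³/12-(-20)·8²·(8/3)²/6-(-20)·(8/3)⁵/(120·8))/50000 = 57728/2278125 m
Superposition: y = Σ y_i = -16576/2278125 m ≈ -0.007276 m

y(8/3) = -16576/2278125 m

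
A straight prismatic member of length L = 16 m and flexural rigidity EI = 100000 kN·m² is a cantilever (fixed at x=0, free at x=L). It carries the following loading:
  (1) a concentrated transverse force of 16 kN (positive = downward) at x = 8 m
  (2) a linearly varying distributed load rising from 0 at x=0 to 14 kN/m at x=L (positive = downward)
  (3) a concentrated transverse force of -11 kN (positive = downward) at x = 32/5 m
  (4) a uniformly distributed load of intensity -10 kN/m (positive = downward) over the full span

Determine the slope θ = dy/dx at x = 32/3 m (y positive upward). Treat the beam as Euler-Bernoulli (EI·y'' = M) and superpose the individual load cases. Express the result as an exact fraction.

Load 1 — point force P=16 kN at a=8 m (b=L-a=8):
  θ_1 = -Pa²/(2EI)  [x>a] = -16·8²/(2·100000) = -16/3125 rad
Load 2 — triangular load w₀=14 kN/m (0→w₀ over full span):
  θ_2 = (w₀Lx²/4-w₀L²x/3-w₀x⁴/(24L))/EI = (14·16·(32/3)²/4-14·16²·(32/3)/3-14·(32/3)⁴/(24·16))/100000 = -51968/759375 rad
Load 3 — point force P=-11 kN at a=32/5 m (b=L-a=48/5):
  θ_3 = -Pa²/(2EI)  [x>a] = -(-11)·(32/5)²/(2·100000) = 176/78125 rad
Load 4 — uniform load w=-10 kN/m over full span:
  θ_4 = -wx(x²-3Lx+3L²)/(6EI) = -(-10)·(32/3)·((32/3)²-3·16·(32/3)+3·16²)/(6·100000) = 3328/50625 rad
Superposition: θ = Σ θ_i = -105632/18984375 rad ≈ -0.005564 rad

θ(32/3) = -105632/18984375 rad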